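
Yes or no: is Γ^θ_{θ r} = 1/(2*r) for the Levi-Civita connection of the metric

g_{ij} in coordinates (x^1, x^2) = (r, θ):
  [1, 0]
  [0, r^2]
Γ^θ_{θ r} = (1/2) g^{θθ} (∂_θ g_{θr} + ∂_r g_{θθ} - ∂_θ g_{θr}) = (1/2)(1/r^2)((0) + (2*r) - (0)) = 1/r
This differs from the proposed value 1/(2*r).
No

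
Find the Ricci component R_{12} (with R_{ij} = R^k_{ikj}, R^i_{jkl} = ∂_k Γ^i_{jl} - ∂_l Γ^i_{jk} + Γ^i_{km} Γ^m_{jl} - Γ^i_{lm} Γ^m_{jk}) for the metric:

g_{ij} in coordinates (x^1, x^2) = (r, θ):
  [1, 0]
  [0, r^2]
Non-zero Christoffel symbols (Γ^k_{ij} = Γ^k_{ji}):
Γ^r_{θ θ} = -r
Γ^θ_{r θ} = 1/r
R^r_{r r θ} = 0 (a repeated index in an antisymmetric pair)
R^θ_{r θ θ} = 0 (a repeated index in an antisymmetric pair)
R_{rθ} = R^r_{r r θ} + R^θ_{r θ θ} = (0) + (0) = 0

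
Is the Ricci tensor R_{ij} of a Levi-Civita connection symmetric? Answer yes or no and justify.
R_{ij} = R^k_{ikj}; the pair symmetry R_{kilj} = R_{ljki} gives R_{ij} = R_{ji}.
Yes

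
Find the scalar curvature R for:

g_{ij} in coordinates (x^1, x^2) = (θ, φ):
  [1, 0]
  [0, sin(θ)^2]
Non-zero Christoffel symbols (Γ^k_{ij} = Γ^k_{ji}):
Γ^θ_{φ φ} = -sin(2*θ)/2
Γ^φ_{θ φ} = 1/tan(θ)
Ricci tensor (R_{ij} = R^k_{ikj}): R_{θθ} = 1, R_{θφ} = 0, R_{φφ} = sin(θ)^2
Inverse metric: g^{θθ} = 1, g^{φφ} = 1/sin(θ)^2
R = g^{ij} R_{ij} = (1)(1) + (1/sin(θ)^2)(sin(θ)^2) = 2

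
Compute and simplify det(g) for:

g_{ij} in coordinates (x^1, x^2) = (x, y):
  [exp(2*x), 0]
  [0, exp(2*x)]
For a 2×2 metric: det(g) = g_{11}·g_{22} - g_{12}·g_{21}
= (exp(2*x))·(exp(2*x)) - (0)·(0)
= exp(4*x) - 0
det(g) = exp(4*x)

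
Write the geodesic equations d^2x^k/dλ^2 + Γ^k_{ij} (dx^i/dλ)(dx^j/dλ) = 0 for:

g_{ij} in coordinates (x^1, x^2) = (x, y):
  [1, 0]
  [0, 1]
Geodesic equation: d^2x^k/dλ^2 + Γ^k_{ij} (dx^i/dλ)(dx^j/dλ) = 0.
All Christoffel symbols vanish, so the geodesics are straight lines:
d^2x/dλ^2 = 0
d^2y/dλ^2 = 0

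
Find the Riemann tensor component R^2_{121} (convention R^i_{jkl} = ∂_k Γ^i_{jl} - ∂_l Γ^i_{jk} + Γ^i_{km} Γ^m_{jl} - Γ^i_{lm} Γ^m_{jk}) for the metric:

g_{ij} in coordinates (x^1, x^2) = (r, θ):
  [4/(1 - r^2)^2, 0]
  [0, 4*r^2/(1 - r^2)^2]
Non-zero Christoffel symbols (Γ^k_{ij} = Γ^k_{ji}):
Γ^r_{r r} = 2*r/(1 - r^2)
Γ^r_{θ θ} = (r^3 + r)/(r^2 - 1)
Γ^θ_{r θ} = (-r^2 - 1)/(r^3 - r)
R^θ_{r θ r} = ∂_θ Γ^θ_{r r} - ∂_r Γ^θ_{r θ} + Γ^θ_{θ m} Γ^m_{r r} - Γ^θ_{r m} Γ^m_{r θ}
  = (0) - ((r^4 + 4*r^2 - 1)/(r^3 - r)^2) + (2*(r^2 + 1)/(r^2 - 1)^2) - ((r^2 + 1)^2/(r^3 - r)^2) = -4/(r^2 - 1)^2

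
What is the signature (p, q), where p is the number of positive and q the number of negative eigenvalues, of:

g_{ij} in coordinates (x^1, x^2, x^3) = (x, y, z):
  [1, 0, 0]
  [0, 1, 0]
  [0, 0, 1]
The metric is diagonal, so its eigenvalues are the diagonal entries: 1, 1, 1 (at a generic point, where coordinate-dependent entries are positive).
3 positive, 0 negative.
(3, 0) - Riemannian (positive definite)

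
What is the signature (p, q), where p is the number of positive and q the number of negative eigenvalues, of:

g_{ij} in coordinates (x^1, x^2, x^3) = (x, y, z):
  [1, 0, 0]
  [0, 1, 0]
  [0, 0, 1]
The metric is diagonal, so its eigenvalues are the diagonal entries: 1, 1, 1 (at a generic point, where coordinate-dependent entries are positive).
3 positive, 0 negative.
(3, 0) - Riemannian (positive definite)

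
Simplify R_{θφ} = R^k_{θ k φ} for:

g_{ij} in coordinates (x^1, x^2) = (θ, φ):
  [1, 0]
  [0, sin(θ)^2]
Non-zero Christoffel symbols (Γ^k_{ij} = Γ^k_{ji}):
Γ^θ_{φ φ} = -sin(2*θ)/2
Γ^φ_{θ φ} = 1/tan(θ)
R^θ_{θ θ φ} = 0 (a repeated index in an antisymmetric pair)
R^φ_{θ φ φ} = 0 (a repeated index in an antisymmetric pair)
R_{θφ} = R^θ_{θ θ φ} + R^φ_{θ φ φ} = (0) + (0) = 0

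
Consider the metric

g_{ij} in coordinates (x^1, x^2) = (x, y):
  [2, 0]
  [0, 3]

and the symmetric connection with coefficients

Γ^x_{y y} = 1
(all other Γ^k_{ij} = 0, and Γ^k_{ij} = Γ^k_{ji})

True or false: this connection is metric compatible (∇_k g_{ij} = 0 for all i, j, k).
Using ∇_k g_{ij} = ∂_k g_{ij} - Γ^m_{ki} g_{mj} - Γ^m_{kj} g_{im}:
∇_y g_{xy} = (0) - (0) - (2) = -2 ≠ 0
So the connection is not metric compatible (it is not the Levi-Civita connection).
False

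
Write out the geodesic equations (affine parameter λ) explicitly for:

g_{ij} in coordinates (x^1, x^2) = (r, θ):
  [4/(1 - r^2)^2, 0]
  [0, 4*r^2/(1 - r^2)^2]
Geodesic equation: d^2x^k/dλ^2 + Γ^k_{ij} (dx^i/dλ)(dx^j/dλ) = 0.
Non-zero Christoffel symbols:
Γ^r_{r r} = 2*r/(1 - r^2)
Γ^r_{θ θ} = (r^3 + r)/(r^2 - 1)
Γ^θ_{r θ} = (-r^2 - 1)/(r^3 - r)
Substituting (the symmetric pair Γ^k_{ij}, Γ^k_{ji} combines into a factor 2):
d^2r/dλ^2 + (2*r/(1 - r^2)) (dr/dλ)^2 + ((r^3 + r)/(r^2 - 1)) (dθ/dλ)^2 = 0
d^2θ/dλ^2 + ((-2*r^2 - 2)/(r^3 - r)) (dr/dλ)(dθ/dλ) = 0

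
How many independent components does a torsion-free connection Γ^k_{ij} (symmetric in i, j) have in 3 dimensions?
Γ^k_{ij} has n choices for the upper index and n(n+1)/2 independent symmetric lower index pairs.
Total = 3 × 3×4/2 = 3 × 6 = 18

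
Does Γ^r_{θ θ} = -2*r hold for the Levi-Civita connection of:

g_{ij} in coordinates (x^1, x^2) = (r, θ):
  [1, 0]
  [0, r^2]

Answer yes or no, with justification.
Γ^r_{θ θ} = (1/2) g^{rr} (∂_θ g_{rθ} + ∂_θ g_{rθ} - ∂_r g_{θθ}) = (1/2)(1)((0) + (0) - (2*r)) = -r
This differs from the proposed value -2*r.
No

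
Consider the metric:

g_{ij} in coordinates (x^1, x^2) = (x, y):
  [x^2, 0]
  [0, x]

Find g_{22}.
With x^1 = x, x^2 = y, g_{22} = g_{yy} is the row-2, column-2 entry of the matrix.
g_{22} = x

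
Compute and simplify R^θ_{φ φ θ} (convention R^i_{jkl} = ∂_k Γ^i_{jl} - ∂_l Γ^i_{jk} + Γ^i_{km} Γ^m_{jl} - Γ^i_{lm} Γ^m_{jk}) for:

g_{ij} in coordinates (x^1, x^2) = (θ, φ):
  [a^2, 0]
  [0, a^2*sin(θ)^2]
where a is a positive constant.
Non-zero Christoffel symbols (Γ^k_{ij} = Γ^k_{ji}):
Γ^θ_{φ φ} = -sin(2*θ)/2
Γ^φ_{θ φ} = 1/tan(θ)
R^θ_{φ φ θ} = ∂_φ Γ^θ_{φ θ} - ∂_θ Γ^θ_{φ φ} + Γ^θ_{φ m} Γ^m_{φ θ} - Γ^θ_{θ m} Γ^m_{φ φ}
  = (0) - (-cos(2*θ)) + (-cos(θ)^2) - (0) = -sin(θ)^2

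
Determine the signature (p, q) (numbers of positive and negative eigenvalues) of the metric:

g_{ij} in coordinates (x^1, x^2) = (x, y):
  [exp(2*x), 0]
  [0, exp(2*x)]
The metric is diagonal, so its eigenvalues are the diagonal entries: exp(2*x), exp(2*x) (at a generic point, where coordinate-dependent entries are positive).
2 positive, 0 negative.
(2, 0) - Riemannian (positive definite)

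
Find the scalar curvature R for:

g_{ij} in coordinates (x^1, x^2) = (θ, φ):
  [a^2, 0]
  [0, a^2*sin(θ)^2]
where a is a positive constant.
Non-zero Christoffel symbols (Γ^k_{ij} = Γ^k_{ji}):
Γ^θ_{φ φ} = -sin(2*θ)/2
Γ^φ_{θ φ} = 1/tan(θ)
Ricci tensor (R_{ij} = R^k_{ikj}): R_{θθ} = 1, R_{θφ} = 0, R_{φφ} = sin(θ)^2
Inverse metric: g^{θθ} = 1/a^2, g^{φφ} = 1/(a^2*sin(θ)^2)
R = g^{ij} R_{ij} = (1/a^2)(1) + (1/(a^2*sin(θ)^2))(sin(θ)^2) = 2/a^2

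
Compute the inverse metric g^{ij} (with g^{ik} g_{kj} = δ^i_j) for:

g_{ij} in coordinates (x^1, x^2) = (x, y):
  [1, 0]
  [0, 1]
The metric is diagonal, so g^{ij} is diagonal with entries 1/g_{ii}: diag(1, 1).
g^{ij}:
  [1, 0]
  [0, 1]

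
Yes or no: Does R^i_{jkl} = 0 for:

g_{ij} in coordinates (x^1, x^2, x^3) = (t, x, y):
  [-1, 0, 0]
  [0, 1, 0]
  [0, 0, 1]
All metric components are constant, so every Christoffel symbol vanishes and R^i_{jkl} = 0.
Yes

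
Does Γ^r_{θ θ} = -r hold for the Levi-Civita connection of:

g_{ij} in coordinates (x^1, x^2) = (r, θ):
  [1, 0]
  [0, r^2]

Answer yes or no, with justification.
Γ^r_{θ θ} = (1/2) g^{rr} (∂_θ g_{rθ} + ∂_θ g_{rθ} - ∂_r g_{θθ}) = (1/2)(1)((0) + (0) - (2*r)) = -r
This equals the proposed value -r.
Yes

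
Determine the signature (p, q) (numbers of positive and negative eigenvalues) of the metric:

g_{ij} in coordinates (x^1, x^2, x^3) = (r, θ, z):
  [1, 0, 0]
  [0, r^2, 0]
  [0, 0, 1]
The metric is diagonal, so its eigenvalues are the diagonal entries: 1, r^2, 1 (at a generic point, where coordinate-dependent entries are positive).
3 positive, 0 negative.
(3, 0) - Riemannian (positive definite)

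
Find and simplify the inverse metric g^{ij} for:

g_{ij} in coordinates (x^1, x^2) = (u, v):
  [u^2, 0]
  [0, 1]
The metric is diagonal, so g^{ij} is diagonal with entries 1/g_{ii}: diag(1/(u^2), 1).
g^{ij}:
  [1/u^2, 0]
  [0, 1]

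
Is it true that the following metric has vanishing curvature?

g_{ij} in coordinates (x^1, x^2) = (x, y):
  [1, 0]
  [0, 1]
All metric components are constant, so every Christoffel symbol vanishes and R^i_{jkl} = 0.
Yes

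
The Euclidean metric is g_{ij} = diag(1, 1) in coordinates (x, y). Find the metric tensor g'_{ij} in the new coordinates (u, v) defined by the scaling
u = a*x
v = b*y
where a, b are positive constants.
Invert the transformation: x = u/a, y = v/b
g'_{ij} = (∂x^k/∂x'^i)(∂x^l/∂x'^j) g_{kl}; with g_{kl} = δ_{kl} this is Σ_k (∂x^k/∂x'^i)(∂x^k/∂x'^j).
Jacobian: ∂x/∂u = 1/a, ∂x/∂v = 0, ∂y/∂u = 0, ∂y/∂v = 1/b
g'_{uu} = (1/a)(1/a) + (0)(0) = 1/a^2
g'_{uv} = (1/a)(0) + (0)(1/b) = 0
g'_{vv} = (0)(0) + (1/b)(1/b) = 1/b^2
g'_{ij} = diag(1/a^2, 1/b^2)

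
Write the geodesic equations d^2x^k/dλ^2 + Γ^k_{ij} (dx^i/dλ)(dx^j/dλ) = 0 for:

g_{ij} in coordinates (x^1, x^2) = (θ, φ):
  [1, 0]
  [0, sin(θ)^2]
Geodesic equation: d^2x^k/dλ^2 + Γ^k_{ij} (dx^i/dλ)(dx^j/dλ) = 0.
Non-zero Christoffel symbols:
Γ^θ_{φ φ} = -sin(2*θ)/2
Γ^φ_{θ φ} = 1/tan(θ)
Substituting (the symmetric pair Γ^k_{ij}, Γ^k_{ji} combines into a factor 2):
d^2θ/dλ^2 - (sin(2*θ)/2) (dφ/dλ)^2 = 0
d^2φ/dλ^2 + (2/tan(θ)) (dθ/dλ)(dφ/dλ) = 0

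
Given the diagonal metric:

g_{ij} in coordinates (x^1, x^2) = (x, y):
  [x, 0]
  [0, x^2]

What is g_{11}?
With x^1 = x, x^2 = y, g_{11} = g_{xx} is the row-1, column-1 entry of the matrix.
g_{11} = x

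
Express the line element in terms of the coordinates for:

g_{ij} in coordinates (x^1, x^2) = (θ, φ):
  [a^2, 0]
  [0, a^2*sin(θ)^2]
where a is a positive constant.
ds^2 = g_{ij} dx^i dx^j; only the non-zero components contribute.
ds^2 = a^2 dθ^2 + a^2*sin(θ)^2 dφ^2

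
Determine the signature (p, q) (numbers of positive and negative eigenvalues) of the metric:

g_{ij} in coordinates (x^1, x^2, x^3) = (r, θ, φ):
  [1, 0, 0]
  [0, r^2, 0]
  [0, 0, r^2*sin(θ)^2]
The metric is diagonal, so its eigenvalues are the diagonal entries: 1, r^2, r^2*sin(θ)^2 (at a generic point, where coordinate-dependent entries are positive).
3 positive, 0 negative.
(3, 0) - Riemannian (positive definite)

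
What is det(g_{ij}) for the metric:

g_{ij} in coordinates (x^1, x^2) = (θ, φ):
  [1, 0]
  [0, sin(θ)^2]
For a 2×2 metric: det(g) = g_{11}·g_{22} - g_{12}·g_{21}
= (1)·(sin(θ)^2) - (0)·(0)
= sin(θ)^2 - 0
det(g) = sin(θ)^2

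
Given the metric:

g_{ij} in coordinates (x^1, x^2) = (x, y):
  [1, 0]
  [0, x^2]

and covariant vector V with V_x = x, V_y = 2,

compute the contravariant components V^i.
Inverse metric (diagonal): g^{xx} = 1, g^{yy} = 1/x^2
V^i = g^{ij} V_j:
V^x = (1)(x) + (0)(2) = x
V^y = (0)(x) + (1/x^2)(2) = 2/x^2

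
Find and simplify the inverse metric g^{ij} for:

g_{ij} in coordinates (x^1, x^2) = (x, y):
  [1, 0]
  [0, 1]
The metric is diagonal, so g^{ij} is diagonal with entries 1/g_{ii}: diag(1, 1).
g^{ij}:
  [1, 0]
  [0, 1]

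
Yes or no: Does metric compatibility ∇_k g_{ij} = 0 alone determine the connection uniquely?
One also needs vanishing torsion; metric compatibility plus torsion-freeness singles out the Levi-Civita connection.
No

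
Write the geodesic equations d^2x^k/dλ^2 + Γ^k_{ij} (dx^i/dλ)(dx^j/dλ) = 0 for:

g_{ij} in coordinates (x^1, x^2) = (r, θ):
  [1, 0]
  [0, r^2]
Geodesic equation: d^2x^k/dλ^2 + Γ^k_{ij} (dx^i/dλ)(dx^j/dλ) = 0.
Non-zero Christoffel symbols:
Γ^r_{θ θ} = -r
Γ^θ_{r θ} = 1/r
Substituting (the symmetric pair Γ^k_{ij}, Γ^k_{ji} combines into a factor 2):
d^2r/dλ^2 - r (dθ/dλ)^2 = 0
d^2θ/dλ^2 + (2/r) (dr/dλ)(dθ/dλ) = 0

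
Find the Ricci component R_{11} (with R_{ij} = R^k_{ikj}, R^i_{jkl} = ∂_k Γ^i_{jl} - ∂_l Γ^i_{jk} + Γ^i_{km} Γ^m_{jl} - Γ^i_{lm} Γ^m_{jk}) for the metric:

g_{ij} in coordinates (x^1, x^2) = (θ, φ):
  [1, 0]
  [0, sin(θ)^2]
Non-zero Christoffel symbols (Γ^k_{ij} = Γ^k_{ji}):
Γ^θ_{φ φ} = -sin(2*θ)/2
Γ^φ_{θ φ} = 1/tan(θ)
R^θ_{θ θ θ} = 0 (a repeated index in an antisymmetric pair)
R^φ_{θ φ θ} = ∂_φ Γ^φ_{θ θ} - ∂_θ Γ^φ_{θ φ} + Γ^φ_{φ m} Γ^m_{θ θ} - Γ^φ_{θ m} Γ^m_{θ φ}
  = (0) - (-1/sin(θ)^2) + (0) - (1/tan(θ)^2) = 1
R_{θθ} = R^θ_{θ θ θ} + R^φ_{θ φ θ} = (0) + (1) = 1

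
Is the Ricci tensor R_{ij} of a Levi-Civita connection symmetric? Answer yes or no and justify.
R_{ij} = R^k_{ikj}; the pair symmetry R_{kilj} = R_{ljki} gives R_{ij} = R_{ji}.
Yes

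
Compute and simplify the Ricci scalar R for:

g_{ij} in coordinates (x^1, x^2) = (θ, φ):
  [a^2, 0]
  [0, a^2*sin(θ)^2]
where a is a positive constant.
Non-zero Christoffel symbols (Γ^k_{ij} = Γ^k_{ji}):
Γ^θ_{φ φ} = -sin(2*θ)/2
Γ^φ_{θ φ} = 1/tan(θ)
Ricci tensor (R_{ij} = R^k_{ikj}): R_{θθ} = 1, R_{θφ} = 0, R_{φφ} = sin(θ)^2
Inverse metric: g^{θθ} = 1/a^2, g^{φφ} = 1/(a^2*sin(θ)^2)
R = g^{ij} R_{ij} = (1/a^2)(1) + (1/(a^2*sin(θ)^2))(sin(θ)^2) = 2/a^2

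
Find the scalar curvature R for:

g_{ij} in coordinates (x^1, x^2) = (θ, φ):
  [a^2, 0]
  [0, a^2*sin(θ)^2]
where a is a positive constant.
Non-zero Christoffel symbols (Γ^k_{ij} = Γ^k_{ji}):
Γ^θ_{φ φ} = -sin(2*θ)/2
Γ^φ_{θ φ} = 1/tan(θ)
Ricci tensor (R_{ij} = R^k_{ikj}): R_{θθ} = 1, R_{θφ} = 0, R_{φφ} = sin(θ)^2
Inverse metric: g^{θθ} = 1/a^2, g^{φφ} = 1/(a^2*sin(θ)^2)
R = g^{ij} R_{ij} = (1/a^2)(1) + (1/(a^2*sin(θ)^2))(sin(θ)^2) = 2/a^2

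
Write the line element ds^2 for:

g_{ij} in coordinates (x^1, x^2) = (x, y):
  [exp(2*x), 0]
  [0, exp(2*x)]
ds^2 = g_{ij} dx^i dx^j; only the non-zero components contribute.
ds^2 = exp(2*x) dx^2 + exp(2*x) dy^2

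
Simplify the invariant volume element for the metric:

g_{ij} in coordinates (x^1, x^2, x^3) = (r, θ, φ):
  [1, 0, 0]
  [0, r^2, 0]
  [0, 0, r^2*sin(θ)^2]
det(g) = r^4*sin(θ)^2
√|det(g)| = r^2*sin(θ) (taking 0 < θ < π so that |sin(θ)| = sin(θ))
Volume element: dV = r^2*sin(θ) dr dθ dφ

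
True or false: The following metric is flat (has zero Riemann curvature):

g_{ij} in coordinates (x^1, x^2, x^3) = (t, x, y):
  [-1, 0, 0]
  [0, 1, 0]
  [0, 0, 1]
All metric components are constant, so every Christoffel symbol vanishes and R^i_{jkl} = 0.
True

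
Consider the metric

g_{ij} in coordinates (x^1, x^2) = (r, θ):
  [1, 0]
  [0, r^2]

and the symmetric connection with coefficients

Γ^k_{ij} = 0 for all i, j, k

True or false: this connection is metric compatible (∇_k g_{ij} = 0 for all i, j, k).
Using ∇_k g_{ij} = ∂_k g_{ij} - Γ^m_{ki} g_{mj} - Γ^m_{kj} g_{im}:
∇_r g_{θθ} = (2*r) - (0) - (0) = 2*r ≠ 0
So the connection is not metric compatible (it is not the Levi-Civita connection).
False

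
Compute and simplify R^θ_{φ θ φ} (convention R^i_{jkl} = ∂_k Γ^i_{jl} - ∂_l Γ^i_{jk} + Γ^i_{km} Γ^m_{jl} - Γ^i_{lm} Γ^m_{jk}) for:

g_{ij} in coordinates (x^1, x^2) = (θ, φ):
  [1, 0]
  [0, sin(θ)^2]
Non-zero Christoffel symbols (Γ^k_{ij} = Γ^k_{ji}):
Γ^θ_{φ φ} = -sin(2*θ)/2
Γ^φ_{θ φ} = 1/tan(θ)
R^θ_{φ θ φ} = ∂_θ Γ^θ_{φ φ} - ∂_φ Γ^θ_{φ θ} + Γ^θ_{θ m} Γ^m_{φ φ} - Γ^θ_{φ m} Γ^m_{φ θ}
  = (-cos(2*θ)) - (0) + (0) - (-cos(θ)^2) = sin(θ)^2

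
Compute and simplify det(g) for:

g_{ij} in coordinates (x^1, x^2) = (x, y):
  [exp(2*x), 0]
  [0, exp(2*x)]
For a 2×2 metric: det(g) = g_{11}·g_{22} - g_{12}·g_{21}
= (exp(2*x))·(exp(2*x)) - (0)·(0)
= exp(4*x) - 0
det(g) = exp(4*x)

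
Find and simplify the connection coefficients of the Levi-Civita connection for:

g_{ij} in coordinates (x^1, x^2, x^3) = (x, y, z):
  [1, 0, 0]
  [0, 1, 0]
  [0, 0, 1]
Using Γ^k_{ij} = (1/2) g^{km} (∂_i g_{mj} + ∂_j g_{mi} - ∂_m g_{ij}); the metric is diagonal, so only the m = k term contributes.
Every metric component is constant, so all ∂_m g_{ij} = 0 and every Christoffel symbol vanishes.
All Christoffel symbols are zero.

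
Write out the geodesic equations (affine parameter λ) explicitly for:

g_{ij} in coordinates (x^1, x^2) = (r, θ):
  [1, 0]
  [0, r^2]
Geodesic equation: d^2x^k/dλ^2 + Γ^k_{ij} (dx^i/dλ)(dx^j/dλ) = 0.
Non-zero Christoffel symbols:
Γ^r_{θ θ} = -r
Γ^θ_{r θ} = 1/r
Substituting (the symmetric pair Γ^k_{ij}, Γ^k_{ji} combines into a factor 2):
d^2r/dλ^2 - r (dθ/dλ)^2 = 0
d^2θ/dλ^2 + (2/r) (dr/dλ)(dθ/dλ) = 0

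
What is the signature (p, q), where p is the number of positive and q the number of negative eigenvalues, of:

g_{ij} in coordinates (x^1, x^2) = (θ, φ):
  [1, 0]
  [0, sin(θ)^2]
The metric is diagonal, so its eigenvalues are the diagonal entries: 1, sin(θ)^2 (at a generic point, where coordinate-dependent entries are positive).
2 positive, 0 negative.
(2, 0) - Riemannian (positive definite)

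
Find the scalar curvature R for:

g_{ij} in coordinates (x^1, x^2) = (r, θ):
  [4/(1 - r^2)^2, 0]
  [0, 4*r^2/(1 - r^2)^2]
Non-zero Christoffel symbols (Γ^k_{ij} = Γ^k_{ji}):
Γ^r_{r r} = 2*r/(1 - r^2)
Γ^r_{θ θ} = (r^3 + r)/(r^2 - 1)
Γ^θ_{r θ} = (-r^2 - 1)/(r^3 - r)
Ricci tensor (R_{ij} = R^k_{ikj}): R_{rr} = -4/(r^2 - 1)^2, R_{rθ} = 0, R_{θθ} = -4*r^2/(r^2 - 1)^2
Inverse metric: g^{rr} = (1 - r^2)^2/4, g^{θθ} = (1 - r^2)^2/(4*r^2)
R = g^{ij} R_{ij} = ((1 - r^2)^2/4)(-4/(r^2 - 1)^2) + ((1 - r^2)^2/(4*r^2))(-4*r^2/(r^2 - 1)^2) = -2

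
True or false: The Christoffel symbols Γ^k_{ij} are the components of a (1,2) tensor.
Under a change of coordinates Γ picks up an inhomogeneous term ∂²x/∂x'∂x'; e.g. Γ = 0 in Cartesian coordinates but Γ^r_{θθ} = -r in polar coordinates on the same flat plane.
False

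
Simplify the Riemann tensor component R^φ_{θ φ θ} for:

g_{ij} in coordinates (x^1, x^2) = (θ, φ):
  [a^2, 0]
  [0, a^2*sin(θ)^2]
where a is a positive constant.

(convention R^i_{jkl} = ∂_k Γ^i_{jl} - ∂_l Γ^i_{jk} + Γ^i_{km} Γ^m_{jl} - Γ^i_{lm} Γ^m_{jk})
Non-zero Christoffel symbols (Γ^k_{ij} = Γ^k_{ji}):
Γ^θ_{φ φ} = -sin(2*θ)/2
Γ^φ_{θ φ} = 1/tan(θ)
R^φ_{θ φ θ} = ∂_φ Γ^φ_{θ θ} - ∂_θ Γ^φ_{θ φ} + Γ^φ_{φ m} Γ^m_{θ θ} - Γ^φ_{θ m} Γ^m_{θ φ}
  = (0) - (-1/sin(θ)^2) + (0) - (1/tan(θ)^2) = 1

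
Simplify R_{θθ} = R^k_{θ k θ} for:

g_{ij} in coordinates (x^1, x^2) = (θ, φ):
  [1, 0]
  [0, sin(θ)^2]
Non-zero Christoffel symbols (Γ^k_{ij} = Γ^k_{ji}):
Γ^θ_{φ φ} = -sin(2*θ)/2
Γ^φ_{θ φ} = 1/tan(θ)
R^θ_{θ θ θ} = 0 (a repeated index in an antisymmetric pair)
R^φ_{θ φ θ} = ∂_φ Γ^φ_{θ θ} - ∂_θ Γ^φ_{θ φ} + Γ^φ_{φ m} Γ^m_{θ θ} - Γ^φ_{θ m} Γ^m_{θ φ}
  = (0) - (-1/sin(θ)^2) + (0) - (1/tan(θ)^2) = 1
R_{θθ} = R^θ_{θ θ θ} + R^φ_{θ φ θ} = (0) + (1) = 1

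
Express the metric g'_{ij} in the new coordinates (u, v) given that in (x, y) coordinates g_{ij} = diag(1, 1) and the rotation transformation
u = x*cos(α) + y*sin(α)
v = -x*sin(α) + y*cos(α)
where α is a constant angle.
Invert the transformation: x = u*cos(α) - v*sin(α), y = u*sin(α) + v*cos(α)
g'_{ij} = (∂x^k/∂x'^i)(∂x^l/∂x'^j) g_{kl}; with g_{kl} = δ_{kl} this is Σ_k (∂x^k/∂x'^i)(∂x^k/∂x'^j).
Jacobian: ∂x/∂u = cos(α), ∂x/∂v = -sin(α), ∂y/∂u = sin(α), ∂y/∂v = cos(α)
g'_{uu} = (cos(α))(cos(α)) + (sin(α))(sin(α)) = 1
g'_{uv} = (cos(α))(-sin(α)) + (sin(α))(cos(α)) = 0
g'_{vv} = (-sin(α))(-sin(α)) + (cos(α))(cos(α)) = 1
g'_{ij} = diag(1, 1)
The Euclidean metric is invariant under rotations.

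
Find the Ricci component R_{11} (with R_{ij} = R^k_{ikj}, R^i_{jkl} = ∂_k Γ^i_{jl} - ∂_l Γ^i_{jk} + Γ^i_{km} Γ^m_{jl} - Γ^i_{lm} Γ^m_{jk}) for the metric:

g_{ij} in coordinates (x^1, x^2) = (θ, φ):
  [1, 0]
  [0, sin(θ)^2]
Non-zero Christoffel symbols (Γ^k_{ij} = Γ^k_{ji}):
Γ^θ_{φ φ} = -sin(2*θ)/2
Γ^φ_{θ φ} = 1/tan(θ)
R^θ_{θ θ θ} = 0 (a repeated index in an antisymmetric pair)
R^φ_{θ φ θ} = ∂_φ Γ^φ_{θ θ} - ∂_θ Γ^φ_{θ φ} + Γ^φ_{φ m} Γ^m_{θ θ} - Γ^φ_{θ m} Γ^m_{θ φ}
  = (0) - (-1/sin(θ)^2) + (0) - (1/tan(θ)^2) = 1
R_{θθ} = R^θ_{θ θ θ} + R^φ_{θ φ θ} = (0) + (1) = 1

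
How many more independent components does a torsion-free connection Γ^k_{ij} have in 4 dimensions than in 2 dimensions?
Independent components in n dimensions: n × n(n+1)/2 = n^2(n+1)/2.
4D: 4 × 10 = 40
2D: 2 × 3 = 6
Difference = 40 - 6 = 34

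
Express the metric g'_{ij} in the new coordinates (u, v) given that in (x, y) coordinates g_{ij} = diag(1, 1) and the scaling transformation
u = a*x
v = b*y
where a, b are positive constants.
Invert the transformation: x = u/a, y = v/b
g'_{ij} = (∂x^k/∂x'^i)(∂x^l/∂x'^j) g_{kl}; with g_{kl} = δ_{kl} this is Σ_k (∂x^k/∂x'^i)(∂x^k/∂x'^j).
Jacobian: ∂x/∂u = 1/a, ∂x/∂v = 0, ∂y/∂u = 0, ∂y/∂v = 1/b
g'_{uu} = (1/a)(1/a) + (0)(0) = 1/a^2
g'_{uv} = (1/a)(0) + (0)(1/b) = 0
g'_{vv} = (0)(0) + (1/b)(1/b) = 1/b^2
g'_{ij} = diag(1/a^2, 1/b^2)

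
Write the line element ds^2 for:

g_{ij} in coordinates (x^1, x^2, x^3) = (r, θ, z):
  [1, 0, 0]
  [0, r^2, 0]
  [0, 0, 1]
ds^2 = g_{ij} dx^i dx^j; only the non-zero components contribute.
ds^2 = dr^2 + r^2 dθ^2 + dz^2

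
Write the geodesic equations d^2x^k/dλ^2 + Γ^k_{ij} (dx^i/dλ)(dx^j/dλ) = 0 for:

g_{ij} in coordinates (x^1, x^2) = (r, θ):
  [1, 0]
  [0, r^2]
Geodesic equation: d^2x^k/dλ^2 + Γ^k_{ij} (dx^i/dλ)(dx^j/dλ) = 0.
Non-zero Christoffel symbols:
Γ^r_{θ θ} = -r
Γ^θ_{r θ} = 1/r
Substituting (the symmetric pair Γ^k_{ij}, Γ^k_{ji} combines into a factor 2):
d^2r/dλ^2 - r (dθ/dλ)^2 = 0
d^2θ/dλ^2 + (2/r) (dr/dλ)(dθ/dλ) = 0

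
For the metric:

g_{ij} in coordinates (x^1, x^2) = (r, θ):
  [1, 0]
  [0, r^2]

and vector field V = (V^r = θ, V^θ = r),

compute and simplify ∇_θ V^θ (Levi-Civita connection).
Non-zero Christoffel symbols:
Γ^r_{θ θ} = -r
Γ^θ_{r θ} = 1/r
∇_θ V^θ = ∂_θ V^θ + Γ^θ_{θ j} V^j
  = (0) + (1/r)(θ) + (0)(r)
  = θ/r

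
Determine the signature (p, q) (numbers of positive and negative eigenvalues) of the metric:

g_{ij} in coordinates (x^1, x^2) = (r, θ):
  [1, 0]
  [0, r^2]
The metric is diagonal, so its eigenvalues are the diagonal entries: 1, r^2 (at a generic point, where coordinate-dependent entries are positive).
2 positive, 0 negative.
(2, 0) - Riemannian (positive definite)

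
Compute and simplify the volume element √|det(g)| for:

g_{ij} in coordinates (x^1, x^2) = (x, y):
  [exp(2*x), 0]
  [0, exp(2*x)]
det(g) = exp(4*x)
√|det(g)| = exp(2*x)
Volume element: dV = exp(2*x) dx dy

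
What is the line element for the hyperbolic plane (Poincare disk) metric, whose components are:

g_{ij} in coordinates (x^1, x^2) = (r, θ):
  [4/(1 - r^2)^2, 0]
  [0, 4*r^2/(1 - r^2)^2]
ds^2 = g_{ij} dx^i dx^j; only the non-zero components contribute.
ds^2 = (4/(1 - r^2)^2) dr^2 + (4*r^2/(1 - r^2)^2) dθ^2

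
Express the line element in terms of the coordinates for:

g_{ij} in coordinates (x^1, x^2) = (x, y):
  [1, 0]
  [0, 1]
ds^2 = g_{ij} dx^i dx^j; only the non-zero components contribute.
ds^2 = dx^2 + dy^2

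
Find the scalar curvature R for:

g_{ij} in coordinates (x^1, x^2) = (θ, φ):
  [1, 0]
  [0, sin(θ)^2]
Non-zero Christoffel symbols (Γ^k_{ij} = Γ^k_{ji}):
Γ^θ_{φ φ} = -sin(2*θ)/2
Γ^φ_{θ φ} = 1/tan(θ)
Ricci tensor (R_{ij} = R^k_{ikj}): R_{θθ} = 1, R_{θφ} = 0, R_{φφ} = sin(θ)^2
Inverse metric: g^{θθ} = 1, g^{φφ} = 1/sin(θ)^2
R = g^{ij} R_{ij} = (1)(1) + (1/sin(θ)^2)(sin(θ)^2) = 2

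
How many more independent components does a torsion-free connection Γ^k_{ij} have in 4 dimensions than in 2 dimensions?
Independent components in n dimensions: n × n(n+1)/2 = n^2(n+1)/2.
4D: 4 × 10 = 40
2D: 2 × 3 = 6
Difference = 40 - 6 = 34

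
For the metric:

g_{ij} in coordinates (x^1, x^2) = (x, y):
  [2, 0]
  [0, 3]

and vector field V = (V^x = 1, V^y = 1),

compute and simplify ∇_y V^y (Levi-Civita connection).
All Christoffel symbols are zero.
∇_y V^y = ∂_y V^y + Γ^y_{y j} V^j
  = (0) + (0)(1) + (0)(1)
  = 0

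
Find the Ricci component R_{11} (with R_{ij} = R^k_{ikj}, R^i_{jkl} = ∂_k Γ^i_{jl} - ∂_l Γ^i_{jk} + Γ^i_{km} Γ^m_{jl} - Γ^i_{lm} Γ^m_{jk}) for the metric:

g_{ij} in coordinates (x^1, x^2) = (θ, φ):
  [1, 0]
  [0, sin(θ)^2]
Non-zero Christoffel symbols (Γ^k_{ij} = Γ^k_{ji}):
Γ^θ_{φ φ} = -sin(2*θ)/2
Γ^φ_{θ φ} = 1/tan(θ)
R^θ_{θ θ θ} = 0 (a repeated index in an antisymmetric pair)
R^φ_{θ φ θ} = ∂_φ Γ^φ_{θ θ} - ∂_θ Γ^φ_{θ φ} + Γ^φ_{φ m} Γ^m_{θ θ} - Γ^φ_{θ m} Γ^m_{θ φ}
  = (0) - (-1/sin(θ)^2) + (0) - (1/tan(θ)^2) = 1
R_{θθ} = R^θ_{θ θ θ} + R^φ_{θ φ θ} = (0) + (1) = 1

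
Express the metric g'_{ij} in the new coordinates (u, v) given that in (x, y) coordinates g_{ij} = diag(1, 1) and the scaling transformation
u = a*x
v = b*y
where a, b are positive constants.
Invert the transformation: x = u/a, y = v/b
g'_{ij} = (∂x^k/∂x'^i)(∂x^l/∂x'^j) g_{kl}; with g_{kl} = δ_{kl} this is Σ_k (∂x^k/∂x'^i)(∂x^k/∂x'^j).
Jacobian: ∂x/∂u = 1/a, ∂x/∂v = 0, ∂y/∂u = 0, ∂y/∂v = 1/b
g'_{uu} = (1/a)(1/a) + (0)(0) = 1/a^2
g'_{uv} = (1/a)(0) + (0)(1/b) = 0
g'_{vv} = (0)(0) + (1/b)(1/b) = 1/b^2
g'_{ij} = diag(1/a^2, 1/b^2)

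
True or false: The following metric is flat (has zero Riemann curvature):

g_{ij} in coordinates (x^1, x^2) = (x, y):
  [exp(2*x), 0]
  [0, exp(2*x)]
Non-zero Christoffel symbols:
Γ^x_{x x} = 1
Γ^x_{y y} = -1
Γ^y_{x y} = 1
Ricci tensor: R_{xx} = 0, R_{xy} = 0, R_{yy} = 0
All R_{ij} vanish; in 2 dimensions the Riemann tensor is fully determined by the Ricci tensor, so R^i_{jkl} = 0: the metric is flat (curvilinear coordinates on flat space).
True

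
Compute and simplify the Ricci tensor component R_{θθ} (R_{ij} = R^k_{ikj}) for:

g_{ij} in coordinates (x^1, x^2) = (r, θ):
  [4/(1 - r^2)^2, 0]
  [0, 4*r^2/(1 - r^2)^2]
Non-zero Christoffel symbols (Γ^k_{ij} = Γ^k_{ji}):
Γ^r_{r r} = 2*r/(1 - r^2)
Γ^r_{θ θ} = (r^3 + r)/(r^2 - 1)
Γ^θ_{r θ} = (-r^2 - 1)/(r^3 - r)
R^r_{θ r θ} = ∂_r Γ^r_{θ θ} - ∂_θ Γ^r_{θ r} + Γ^r_{r m} Γ^m_{θ θ} - Γ^r_{θ m} Γ^m_{θ r}
  = ((r^4 - 4*r^2 - 1)/(r^2 - 1)^2) - (0) + (-2*r^2*(r^2 + 1)/(r^2 - 1)^2) - (-(r^2 + 1)^2/(r^2 - 1)^2) = -4*r^2/(r^2 - 1)^2
R^θ_{θ θ θ} = 0 (a repeated index in an antisymmetric pair)
R_{θθ} = R^r_{θ r θ} + R^θ_{θ θ θ} = (-4*r^2/(r^2 - 1)^2) + (0) = -4*r^2/(r^2 - 1)^2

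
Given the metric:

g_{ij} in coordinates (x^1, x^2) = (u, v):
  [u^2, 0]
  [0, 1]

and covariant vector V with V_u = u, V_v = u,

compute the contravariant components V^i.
Inverse metric (diagonal): g^{uu} = 1/u^2, g^{vv} = 1
V^i = g^{ij} V_j:
V^u = (1/u^2)(u) + (0)(u) = 1/u
V^v = (0)(u) + (1)(u) = u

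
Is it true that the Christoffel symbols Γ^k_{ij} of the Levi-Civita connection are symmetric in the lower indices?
The Levi-Civita connection is torsion-free, which is exactly Γ^k_{ij} = Γ^k_{ji}.
Yes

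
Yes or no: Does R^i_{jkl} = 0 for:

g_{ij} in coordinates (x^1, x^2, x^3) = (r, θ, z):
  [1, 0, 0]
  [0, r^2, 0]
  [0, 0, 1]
Non-zero Christoffel symbols:
Γ^r_{θ θ} = -r
Γ^θ_{r θ} = 1/r
Ricci tensor: R_{rr} = 0, R_{rθ} = 0, R_{rz} = 0, R_{θθ} = 0, R_{θz} = 0, R_{zz} = 0
All R_{ij} vanish; in 3 dimensions the Riemann tensor is fully determined by the Ricci tensor, so R^i_{jkl} = 0: the metric is flat (curvilinear coordinates on flat space).
Yes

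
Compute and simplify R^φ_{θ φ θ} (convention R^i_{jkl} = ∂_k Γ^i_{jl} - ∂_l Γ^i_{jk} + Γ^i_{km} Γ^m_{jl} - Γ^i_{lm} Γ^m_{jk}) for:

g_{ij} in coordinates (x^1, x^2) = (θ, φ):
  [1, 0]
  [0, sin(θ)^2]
Non-zero Christoffel symbols (Γ^k_{ij} = Γ^k_{ji}):
Γ^θ_{φ φ} = -sin(2*θ)/2
Γ^φ_{θ φ} = 1/tan(θ)
R^φ_{θ φ θ} = ∂_φ Γ^φ_{θ θ} - ∂_θ Γ^φ_{θ φ} + Γ^φ_{φ m} Γ^m_{θ θ} - Γ^φ_{θ m} Γ^m_{θ φ}
  = (0) - (-1/sin(θ)^2) + (0) - (1/tan(θ)^2) = 1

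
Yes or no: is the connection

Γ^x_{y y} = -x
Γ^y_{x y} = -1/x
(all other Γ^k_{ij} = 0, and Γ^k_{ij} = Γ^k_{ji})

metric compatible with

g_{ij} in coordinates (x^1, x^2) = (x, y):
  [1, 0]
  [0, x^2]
Using ∇_k g_{ij} = ∂_k g_{ij} - Γ^m_{ki} g_{mj} - Γ^m_{kj} g_{im}:
∇_x g_{yy} = (2*x) - (-x) - (-x) = 4*x ≠ 0
So the connection is not metric compatible (it is not the Levi-Civita connection).
No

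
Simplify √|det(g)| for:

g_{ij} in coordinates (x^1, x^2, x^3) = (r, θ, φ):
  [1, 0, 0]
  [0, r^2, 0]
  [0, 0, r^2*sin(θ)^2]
det(g) = r^4*sin(θ)^2
√|det(g)| = r^2*sin(θ) (taking 0 < θ < π so that |sin(θ)| = sin(θ))
Volume element: dV = r^2*sin(θ) dr dθ dφ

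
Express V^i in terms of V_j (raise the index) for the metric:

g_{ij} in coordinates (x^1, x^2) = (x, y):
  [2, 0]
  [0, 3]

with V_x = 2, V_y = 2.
Inverse metric (diagonal): g^{xx} = 1/2, g^{yy} = 1/3
V^i = g^{ij} V_j:
V^x = (1/2)(2) + (0)(2) = 1
V^y = (0)(2) + (1/3)(2) = 2/3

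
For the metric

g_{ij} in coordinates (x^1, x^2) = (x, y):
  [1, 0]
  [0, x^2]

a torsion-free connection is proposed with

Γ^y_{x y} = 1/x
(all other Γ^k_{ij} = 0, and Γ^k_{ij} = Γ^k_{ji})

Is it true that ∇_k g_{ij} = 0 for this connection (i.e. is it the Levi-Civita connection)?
Using ∇_k g_{ij} = ∂_k g_{ij} - Γ^m_{ki} g_{mj} - Γ^m_{kj} g_{im}:
∇_y g_{xy} = (0) - (x) - (0) = -x ≠ 0
So the connection is not metric compatible (it is not the Levi-Civita connection).
No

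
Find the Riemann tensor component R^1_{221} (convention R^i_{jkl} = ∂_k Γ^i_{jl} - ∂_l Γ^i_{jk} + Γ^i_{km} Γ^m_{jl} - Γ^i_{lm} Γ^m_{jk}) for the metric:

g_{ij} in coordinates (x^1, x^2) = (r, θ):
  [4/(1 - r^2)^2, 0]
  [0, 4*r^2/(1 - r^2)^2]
Non-zero Christoffel symbols (Γ^k_{ij} = Γ^k_{ji}):
Γ^r_{r r} = 2*r/(1 - r^2)
Γ^r_{θ θ} = (r^3 + r)/(r^2 - 1)
Γ^θ_{r θ} = (-r^2 - 1)/(r^3 - r)
R^r_{θ θ r} = ∂_θ Γ^r_{θ r} - ∂_r Γ^r_{θ θ} + Γ^r_{θ m} Γ^m_{θ r} - Γ^r_{r m} Γ^m_{θ θ}
  = (0) - ((r^4 - 4*r^2 - 1)/(r^2 - 1)^2) + (-(r^2 + 1)^2/(r^2 - 1)^2) - (-2*r^2*(r^2 + 1)/(r^2 - 1)^2) = 4*r^2/(r^2 - 1)^2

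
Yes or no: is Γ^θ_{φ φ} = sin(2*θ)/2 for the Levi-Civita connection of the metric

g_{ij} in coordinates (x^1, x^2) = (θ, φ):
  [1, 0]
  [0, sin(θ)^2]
Γ^θ_{φ φ} = (1/2) g^{θθ} (∂_φ g_{θφ} + ∂_φ g_{θφ} - ∂_θ g_{φφ}) = (1/2)(1)((0) + (0) - (sin(2*θ))) = -sin(2*θ)/2
This differs from the proposed value sin(2*θ)/2.
No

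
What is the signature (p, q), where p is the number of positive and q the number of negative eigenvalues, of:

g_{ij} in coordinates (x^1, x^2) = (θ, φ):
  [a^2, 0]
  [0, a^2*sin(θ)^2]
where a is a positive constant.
The metric is diagonal, so its eigenvalues are the diagonal entries: a^2, a^2*sin(θ)^2 (at a generic point, where coordinate-dependent entries are positive).
2 positive, 0 negative.
(2, 0) - Riemannian (positive definite)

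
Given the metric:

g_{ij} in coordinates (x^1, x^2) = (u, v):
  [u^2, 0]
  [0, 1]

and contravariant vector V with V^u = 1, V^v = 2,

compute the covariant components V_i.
V_i = g_{ij} V^j:
V_u = (u^2)(1) + (0)(2) = u^2
V_v = (0)(1) + (1)(2) = 2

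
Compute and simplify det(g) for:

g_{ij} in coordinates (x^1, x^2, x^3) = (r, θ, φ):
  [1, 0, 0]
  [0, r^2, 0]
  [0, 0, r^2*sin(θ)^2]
Diagonal metric: det(g) = g_{11}·g_{22}·g_{33}
= (1)·(r^2)·(r^2*sin(θ)^2)
det(g) = r^4*sin(θ)^2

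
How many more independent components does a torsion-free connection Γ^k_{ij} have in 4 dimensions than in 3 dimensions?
Independent components in n dimensions: n × n(n+1)/2 = n^2(n+1)/2.
4D: 4 × 10 = 40
3D: 3 × 6 = 18
Difference = 40 - 18 = 22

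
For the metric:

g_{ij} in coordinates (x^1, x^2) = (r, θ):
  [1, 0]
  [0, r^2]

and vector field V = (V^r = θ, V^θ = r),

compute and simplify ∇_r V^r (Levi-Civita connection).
Non-zero Christoffel symbols:
Γ^r_{θ θ} = -r
Γ^θ_{r θ} = 1/r
∇_r V^r = ∂_r V^r + Γ^r_{r j} V^j
  = (0) + (0)(θ) + (0)(r)
  = 0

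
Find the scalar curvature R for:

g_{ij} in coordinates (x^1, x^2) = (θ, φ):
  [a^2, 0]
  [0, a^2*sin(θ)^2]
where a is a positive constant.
Non-zero Christoffel symbols (Γ^k_{ij} = Γ^k_{ji}):
Γ^θ_{φ φ} = -sin(2*θ)/2
Γ^φ_{θ φ} = 1/tan(θ)
Ricci tensor (R_{ij} = R^k_{ikj}): R_{θθ} = 1, R_{θφ} = 0, R_{φφ} = sin(θ)^2
Inverse metric: g^{θθ} = 1/a^2, g^{φφ} = 1/(a^2*sin(θ)^2)
R = g^{ij} R_{ij} = (1/a^2)(1) + (1/(a^2*sin(θ)^2))(sin(θ)^2) = 2/a^2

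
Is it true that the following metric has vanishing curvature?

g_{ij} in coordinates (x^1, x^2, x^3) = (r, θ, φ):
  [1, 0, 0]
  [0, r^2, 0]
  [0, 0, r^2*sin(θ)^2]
Non-zero Christoffel symbols:
Γ^r_{θ θ} = -r
Γ^r_{φ φ} = -r*sin(θ)^2
Γ^θ_{r θ} = 1/r
Γ^θ_{φ φ} = -sin(2*θ)/2
Γ^φ_{r φ} = 1/r
Γ^φ_{θ φ} = 1/tan(θ)
Ricci tensor: R_{rr} = 0, R_{rθ} = 0, R_{rφ} = 0, R_{θθ} = 0, R_{θφ} = 0, R_{φφ} = 0
All R_{ij} vanish; in 3 dimensions the Riemann tensor is fully determined by the Ricci tensor, so R^i_{jkl} = 0: the metric is flat (curvilinear coordinates on flat space).
Yes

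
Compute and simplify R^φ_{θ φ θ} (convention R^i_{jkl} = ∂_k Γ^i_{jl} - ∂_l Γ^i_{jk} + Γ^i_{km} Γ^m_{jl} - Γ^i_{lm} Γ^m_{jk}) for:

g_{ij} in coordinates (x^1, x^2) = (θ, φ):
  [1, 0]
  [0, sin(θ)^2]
Non-zero Christoffel symbols (Γ^k_{ij} = Γ^k_{ji}):
Γ^θ_{φ φ} = -sin(2*θ)/2
Γ^φ_{θ φ} = 1/tan(θ)
R^φ_{θ φ θ} = ∂_φ Γ^φ_{θ θ} - ∂_θ Γ^φ_{θ φ} + Γ^φ_{φ m} Γ^m_{θ θ} - Γ^φ_{θ m} Γ^m_{θ φ}
  = (0) - (-1/sin(θ)^2) + (0) - (1/tan(θ)^2) = 1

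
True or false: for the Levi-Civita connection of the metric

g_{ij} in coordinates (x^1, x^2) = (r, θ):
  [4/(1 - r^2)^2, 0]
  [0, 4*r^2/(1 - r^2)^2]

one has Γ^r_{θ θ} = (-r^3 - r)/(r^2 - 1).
Γ^r_{θ θ} = (1/2) g^{rr} (∂_θ g_{rθ} + ∂_θ g_{rθ} - ∂_r g_{θθ}) = (1/2)((1 - r^2)^2/4)((0) + (0) - (-8*(r^3 + r)/(r^2 - 1)^3)) = (r^3 + r)/(r^2 - 1)
This differs from the proposed value (-r^3 - r)/(r^2 - 1).
False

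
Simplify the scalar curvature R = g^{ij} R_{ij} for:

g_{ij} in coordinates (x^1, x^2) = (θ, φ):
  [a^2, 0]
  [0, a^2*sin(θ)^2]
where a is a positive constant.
Non-zero Christoffel symbols (Γ^k_{ij} = Γ^k_{ji}):
Γ^θ_{φ φ} = -sin(2*θ)/2
Γ^φ_{θ φ} = 1/tan(θ)
Ricci tensor (R_{ij} = R^k_{ikj}): R_{θθ} = 1, R_{θφ} = 0, R_{φφ} = sin(θ)^2
Inverse metric: g^{θθ} = 1/a^2, g^{φφ} = 1/(a^2*sin(θ)^2)
R = g^{ij} R_{ij} = (1/a^2)(1) + (1/(a^2*sin(θ)^2))(sin(θ)^2) = 2/a^2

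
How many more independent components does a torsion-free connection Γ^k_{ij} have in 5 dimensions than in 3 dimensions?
Independent components in n dimensions: n × n(n+1)/2 = n^2(n+1)/2.
5D: 5 × 15 = 75
3D: 3 × 6 = 18
Difference = 75 - 18 = 57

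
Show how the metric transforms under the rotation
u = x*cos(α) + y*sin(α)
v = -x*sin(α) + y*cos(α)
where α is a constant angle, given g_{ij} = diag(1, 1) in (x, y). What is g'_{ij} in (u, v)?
Invert the transformation: x = u*cos(α) - v*sin(α), y = u*sin(α) + v*cos(α)
g'_{ij} = (∂x^k/∂x'^i)(∂x^l/∂x'^j) g_{kl}; with g_{kl} = δ_{kl} this is Σ_k (∂x^k/∂x'^i)(∂x^k/∂x'^j).
Jacobian: ∂x/∂u = cos(α), ∂x/∂v = -sin(α), ∂y/∂u = sin(α), ∂y/∂v = cos(α)
g'_{uu} = (cos(α))(cos(α)) + (sin(α))(sin(α)) = 1
g'_{uv} = (cos(α))(-sin(α)) + (sin(α))(cos(α)) = 0
g'_{vv} = (-sin(α))(-sin(α)) + (cos(α))(cos(α)) = 1
g'_{ij} = diag(1, 1)
The Euclidean metric is invariant under rotations.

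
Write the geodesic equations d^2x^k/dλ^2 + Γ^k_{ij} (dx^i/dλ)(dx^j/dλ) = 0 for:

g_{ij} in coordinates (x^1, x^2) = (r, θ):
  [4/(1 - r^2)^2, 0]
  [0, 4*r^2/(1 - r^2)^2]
Geodesic equation: d^2x^k/dλ^2 + Γ^k_{ij} (dx^i/dλ)(dx^j/dλ) = 0.
Non-zero Christoffel symbols:
Γ^r_{r r} = 2*r/(1 - r^2)
Γ^r_{θ θ} = (r^3 + r)/(r^2 - 1)
Γ^θ_{r θ} = (-r^2 - 1)/(r^3 - r)
Substituting (the symmetric pair Γ^k_{ij}, Γ^k_{ji} combines into a factor 2):
d^2r/dλ^2 + (2*r/(1 - r^2)) (dr/dλ)^2 + ((r^3 + r)/(r^2 - 1)) (dθ/dλ)^2 = 0
d^2θ/dλ^2 + ((-2*r^2 - 2)/(r^3 - r)) (dr/dλ)(dθ/dλ) = 0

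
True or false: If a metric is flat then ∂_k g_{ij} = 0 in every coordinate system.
Flatness means R^i_{jkl} = 0; the components can still vary, e.g. the flat plane in polar coordinates has g_{θθ} = r^2.
False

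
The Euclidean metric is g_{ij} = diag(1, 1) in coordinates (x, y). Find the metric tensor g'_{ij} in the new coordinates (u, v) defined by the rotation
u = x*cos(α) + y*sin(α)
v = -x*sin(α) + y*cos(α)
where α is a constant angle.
Invert the transformation: x = u*cos(α) - v*sin(α), y = u*sin(α) + v*cos(α)
g'_{ij} = (∂x^k/∂x'^i)(∂x^l/∂x'^j) g_{kl}; with g_{kl} = δ_{kl} this is Σ_k (∂x^k/∂x'^i)(∂x^k/∂x'^j).
Jacobian: ∂x/∂u = cos(α), ∂x/∂v = -sin(α), ∂y/∂u = sin(α), ∂y/∂v = cos(α)
g'_{uu} = (cos(α))(cos(α)) + (sin(α))(sin(α)) = 1
g'_{uv} = (cos(α))(-sin(α)) + (sin(α))(cos(α)) = 0
g'_{vv} = (-sin(α))(-sin(α)) + (cos(α))(cos(α)) = 1
g'_{ij} = diag(1, 1)
The Euclidean metric is invariant under rotations.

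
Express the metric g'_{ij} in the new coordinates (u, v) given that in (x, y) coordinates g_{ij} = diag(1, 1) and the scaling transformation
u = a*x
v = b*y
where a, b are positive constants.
Invert the transformation: x = u/a, y = v/b
g'_{ij} = (∂x^k/∂x'^i)(∂x^l/∂x'^j) g_{kl}; with g_{kl} = δ_{kl} this is Σ_k (∂x^k/∂x'^i)(∂x^k/∂x'^j).
Jacobian: ∂x/∂u = 1/a, ∂x/∂v = 0, ∂y/∂u = 0, ∂y/∂v = 1/b
g'_{uu} = (1/a)(1/a) + (0)(0) = 1/a^2
g'_{uv} = (1/a)(0) + (0)(1/b) = 0
g'_{vv} = (0)(0) + (1/b)(1/b) = 1/b^2
g'_{ij} = diag(1/a^2, 1/b^2)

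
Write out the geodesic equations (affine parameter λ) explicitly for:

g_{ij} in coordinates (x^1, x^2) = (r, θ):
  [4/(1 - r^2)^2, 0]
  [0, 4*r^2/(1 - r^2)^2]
Geodesic equation: d^2x^k/dλ^2 + Γ^k_{ij} (dx^i/dλ)(dx^j/dλ) = 0.
Non-zero Christoffel symbols:
Γ^r_{r r} = 2*r/(1 - r^2)
Γ^r_{θ θ} = (r^3 + r)/(r^2 - 1)
Γ^θ_{r θ} = (-r^2 - 1)/(r^3 - r)
Substituting (the symmetric pair Γ^k_{ij}, Γ^k_{ji} combines into a factor 2):
d^2r/dλ^2 + (2*r/(1 - r^2)) (dr/dλ)^2 + ((r^3 + r)/(r^2 - 1)) (dθ/dλ)^2 = 0
d^2θ/dλ^2 + ((-2*r^2 - 2)/(r^3 - r)) (dr/dλ)(dθ/dλ) = 0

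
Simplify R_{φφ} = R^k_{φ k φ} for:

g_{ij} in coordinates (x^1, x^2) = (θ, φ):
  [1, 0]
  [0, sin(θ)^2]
Non-zero Christoffel symbols (Γ^k_{ij} = Γ^k_{ji}):
Γ^θ_{φ φ} = -sin(2*θ)/2
Γ^φ_{θ φ} = 1/tan(θ)
R^θ_{φ θ φ} = ∂_θ Γ^θ_{φ φ} - ∂_φ Γ^θ_{φ θ} + Γ^θ_{θ m} Γ^m_{φ φ} - Γ^θ_{φ m} Γ^m_{φ θ}
  = (-cos(2*θ)) - (0) + (0) - (-cos(θ)^2) = sin(θ)^2
R^φ_{φ φ φ} = 0 (a repeated index in an antisymmetric pair)
R_{φφ} = R^θ_{φ θ φ} + R^φ_{φ φ φ} = (sin(θ)^2) + (0) = sin(θ)^2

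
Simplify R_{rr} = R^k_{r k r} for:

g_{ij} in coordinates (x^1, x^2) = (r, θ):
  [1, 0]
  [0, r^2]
Non-zero Christoffel symbols (Γ^k_{ij} = Γ^k_{ji}):
Γ^r_{θ θ} = -r
Γ^θ_{r θ} = 1/r
R^r_{r r r} = 0 (a repeated index in an antisymmetric pair)
R^θ_{r θ r} = ∂_θ Γ^θ_{r r} - ∂_r Γ^θ_{r θ} + Γ^θ_{θ m} Γ^m_{r r} - Γ^θ_{r m} Γ^m_{r θ}
  = (0) - (-1/r^2) + (0) - (1/r^2) = 0
R_{rr} = R^r_{r r r} + R^θ_{r θ r} = (0) + (0) = 0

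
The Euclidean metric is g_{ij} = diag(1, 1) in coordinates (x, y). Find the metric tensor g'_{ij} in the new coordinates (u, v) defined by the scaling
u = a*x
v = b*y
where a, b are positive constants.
Invert the transformation: x = u/a, y = v/b
g'_{ij} = (∂x^k/∂x'^i)(∂x^l/∂x'^j) g_{kl}; with g_{kl} = δ_{kl} this is Σ_k (∂x^k/∂x'^i)(∂x^k/∂x'^j).
Jacobian: ∂x/∂u = 1/a, ∂x/∂v = 0, ∂y/∂u = 0, ∂y/∂v = 1/b
g'_{uu} = (1/a)(1/a) + (0)(0) = 1/a^2
g'_{uv} = (1/a)(0) + (0)(1/b) = 0
g'_{vv} = (0)(0) + (1/b)(1/b) = 1/b^2
g'_{ij} = diag(1/a^2, 1/b^2)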